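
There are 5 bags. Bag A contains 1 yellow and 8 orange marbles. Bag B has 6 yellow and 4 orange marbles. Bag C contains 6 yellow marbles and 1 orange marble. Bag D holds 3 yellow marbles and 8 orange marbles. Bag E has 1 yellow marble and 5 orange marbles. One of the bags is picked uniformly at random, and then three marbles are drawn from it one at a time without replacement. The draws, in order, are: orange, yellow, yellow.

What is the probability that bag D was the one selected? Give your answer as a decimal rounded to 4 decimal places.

For each hypothesis, P(data | H) works out to: P(data | bag A) = (8/9)(1/8)(0/7) = 0; P(data | bag B) = (4/10)(6/9)(5/8) = 0.16667; P(data | bag C) = (1/7)(6/6)(5/5) = 0.14286; P(data | bag D) = (8/11)(3/10)(2/9) = 0.048485; P(data | bag E) = (5/6)(1/5)(0/4) = 0.
Multiplying each by its prior: 1/5 · 0 = 0, 1/5 · 0.16667 = 0.033333, 1/5 · 0.14286 = 0.028571, 1/5 · 0.048485 = 0.009697, 1/5 · 0 = 0; with total 0.071602.
So P(bag D | data) = (0.009697) / (0.071602) = 0.13543.

0.1354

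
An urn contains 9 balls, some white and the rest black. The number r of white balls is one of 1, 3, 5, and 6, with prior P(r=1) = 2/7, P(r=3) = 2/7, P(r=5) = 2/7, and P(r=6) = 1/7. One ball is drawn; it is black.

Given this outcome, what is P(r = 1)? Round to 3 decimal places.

0.410

Under each hypothesis, the probability of this draw is: P(data | r = 1) = (8/9) = 8/9; P(data | r = 3) = (6/9) = 2/3; P(data | r = 5) = (4/9) = 4/9; P(data | r = 6) = (3/9) = 1/3.
Weighting by the prior gives 2/7 · 8/9 = 16/63, 2/7 · 2/3 = 4/21, 2/7 · 4/9 = 8/63, 1/7 · 1/3 = 1/21; these sum to 13/21.
So P(r = 1 | data) = (16/63) / (13/21) = 16/39.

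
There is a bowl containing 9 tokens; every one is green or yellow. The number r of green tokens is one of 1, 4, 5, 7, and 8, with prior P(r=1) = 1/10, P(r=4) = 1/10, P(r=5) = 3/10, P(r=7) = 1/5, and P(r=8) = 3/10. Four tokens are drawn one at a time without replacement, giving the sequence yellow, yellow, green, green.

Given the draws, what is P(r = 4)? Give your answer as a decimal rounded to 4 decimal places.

For each hypothesis, P(data | H) works out to: P(data | r = 1) = (8/9)(7/8)(1/7)(0/6) = 0; P(data | r = 4) = (5/9)(4/8)(4/7)(3/6) = 0.079365; P(data | r = 5) = (4/9)(3/8)(5/7)(4/6) = 0.079365; P(data | r = 7) = (2/9)(1/8)(7/7)(6/6) = 0.027778; P(data | r = 8) = (1/9)(0/8) = 0.
Weighting by the prior gives 1/10 · 0 = 0, 1/10 · 0.079365 = 0.0079365, 3/10 · 0.079365 = 0.02381, 1/5 · 0.027778 = 0.0055556, 3/10 · 0 = 0; these sum to 0.037302.
By Bayes' rule, P(r = 4 | data) = (0.0079365) / (0.037302) = 0.21277.

0.2128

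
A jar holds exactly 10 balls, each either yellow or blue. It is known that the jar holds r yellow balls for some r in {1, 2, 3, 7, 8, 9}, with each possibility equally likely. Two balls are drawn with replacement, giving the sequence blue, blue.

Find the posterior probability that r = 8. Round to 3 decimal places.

0.019

Compute the likelihood of the observed sequence for each case: P(data | r = 1) = (9/10)(9/10) = 81/100; P(data | r = 2) = (8/10)(8/10) = 16/25; P(data | r = 3) = (7/10)(7/10) = 49/100; P(data | r = 7) = (3/10)(3/10) = 9/100; P(data | r = 8) = (2/10)(2/10) = 1/25; P(data | r = 9) = (1/10)(1/10) = 1/100.
The prior-weighted likelihoods are 1/6 · 81/100 = 27/200, 1/6 · 16/25 = 8/75, 1/6 · 49/100 = 49/600, 1/6 · 9/100 = 3/200, 1/6 · 1/25 = 1/150, 1/6 · 1/100 = 1/600; these sum to 26/75.
Therefore the posterior P(r = 8 | data) = (1/150) / (26/75) = 1/52.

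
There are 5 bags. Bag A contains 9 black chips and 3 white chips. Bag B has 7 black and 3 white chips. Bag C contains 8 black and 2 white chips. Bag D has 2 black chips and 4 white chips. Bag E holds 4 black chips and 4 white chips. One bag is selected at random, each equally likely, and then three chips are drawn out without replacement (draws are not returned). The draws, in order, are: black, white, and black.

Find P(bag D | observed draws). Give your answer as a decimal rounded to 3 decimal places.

Under each hypothesis, the probability of the observed sequence is: P(data | bag A) = (9/12)(3/11)(8/10) = 0.16364; P(data | bag B) = (7/10)(3/9)(6/8) = 0.175; P(data | bag C) = (8/10)(2/9)(7/8) = 0.15556; P(data | bag D) = (2/6)(4/5)(1/4) = 0.066667; P(data | bag E) = (4/8)(4/7)(3/6) = 0.14286.
Multiplying each by its prior: 1/5 · 0.16364 = 0.032727, 1/5 · 0.175 = 0.035, 1/5 · 0.15556 = 0.031111, 1/5 · 0.066667 = 0.013333, 1/5 · 0.14286 = 0.028571; these sum to 0.14074.
By Bayes' rule, P(bag D | data) = (0.013333) / (0.14074) = 0.094735.

0.095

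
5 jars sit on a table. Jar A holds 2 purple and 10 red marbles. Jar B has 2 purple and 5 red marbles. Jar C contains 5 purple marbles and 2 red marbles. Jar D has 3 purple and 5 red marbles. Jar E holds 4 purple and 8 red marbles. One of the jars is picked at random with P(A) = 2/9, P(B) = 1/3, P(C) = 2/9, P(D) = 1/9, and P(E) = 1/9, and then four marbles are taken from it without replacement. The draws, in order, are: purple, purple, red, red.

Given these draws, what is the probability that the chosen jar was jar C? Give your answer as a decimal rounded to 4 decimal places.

For each hypothesis, P(data | H) works out to: P(data | jar A) = (2/12)(1/11)(10/10)(9/9) = 0.015152; P(data | jar B) = (2/7)(1/6)(5/5)(4/4) = 0.047619; P(data | jar C) = (5/7)(4/6)(2/5)(1/4) = 0.047619; P(data | jar D) = (3/8)(2/7)(5/6)(4/5) = 0.071429; P(data | jar E) = (4/12)(3/11)(8/10)(7/9) = 0.056566.
Weighting by the prior gives 2/9 · 0.015152 = 0.003367, 1/3 · 0.047619 = 0.015873, 2/9 · 0.047619 = 0.010582, 1/9 · 0.071429 = 0.0079365, 1/9 · 0.056566 = 0.0062851; summing to 0.044044.
Hence P(jar C | data) = (0.010582) / (0.044044) = 0.24026.

0.2403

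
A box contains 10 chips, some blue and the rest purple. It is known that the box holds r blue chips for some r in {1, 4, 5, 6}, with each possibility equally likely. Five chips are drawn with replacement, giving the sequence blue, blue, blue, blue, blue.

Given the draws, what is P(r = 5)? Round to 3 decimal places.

0.262

The likelihood of the observed sequence under each hypothesis: P(data | r = 1) = (1/10)(1/10)(1/10)(1/10)(1/10) = 1e-05; P(data | r = 4) = (4/10)(4/10)(4/10)(4/10)(4/10) = 0.01024; P(data | r = 5) = (5/10)(5/10)(5/10)(5/10)(5/10) = 0.03125; P(data | r = 6) = (6/10)(6/10)(6/10)(6/10)(6/10) = 0.07776.
Weighting by the prior gives 1/4 · 1e-05 = 2.5e-06, 1/4 · 0.01024 = 0.00256, 1/4 · 0.03125 = 0.0078125, 1/4 · 0.07776 = 0.01944; with total 0.029815.
Therefore the posterior P(r = 5 | data) = (0.0078125) / (0.029815) = 0.26203.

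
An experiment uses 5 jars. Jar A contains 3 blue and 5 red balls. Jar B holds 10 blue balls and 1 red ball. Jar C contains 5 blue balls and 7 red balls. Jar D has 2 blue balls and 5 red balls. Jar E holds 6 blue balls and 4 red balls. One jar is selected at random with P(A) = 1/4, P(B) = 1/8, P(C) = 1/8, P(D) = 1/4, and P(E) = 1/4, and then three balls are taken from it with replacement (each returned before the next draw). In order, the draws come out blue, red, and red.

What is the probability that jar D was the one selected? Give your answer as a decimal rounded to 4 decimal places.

0.3149

Under each hypothesis, the probability of the observed sequence is: P(data | jar A) = (3/8)(5/8)(5/8) = 0.14648; P(data | jar B) = (10/11)(1/11)(1/11) = 0.0075131; P(data | jar C) = (5/12)(7/12)(7/12) = 0.14178; P(data | jar D) = (2/7)(5/7)(5/7) = 0.14577; P(data | jar E) = (6/10)(4/10)(4/10) = 0.096.
Weighting by the prior gives 1/4 · 0.14648 = 0.036621, 1/8 · 0.0075131 = 0.00093914, 1/8 · 0.14178 = 0.017723, 1/4 · 0.14577 = 0.036443, 1/4 · 0.096 = 0.024; with total 0.11573.
Therefore the posterior P(jar D | data) = (0.036443) / (0.11573) = 0.31491.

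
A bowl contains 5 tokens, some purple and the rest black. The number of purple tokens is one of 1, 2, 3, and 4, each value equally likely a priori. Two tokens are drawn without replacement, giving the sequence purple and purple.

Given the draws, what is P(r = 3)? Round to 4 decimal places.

0.3000

For each hypothesis, P(data | H) works out to: P(data | r = 1) = (1/5)(0/4) = 0; P(data | r = 2) = (2/5)(1/4) = 1/10; P(data | r = 3) = (3/5)(2/4) = 3/10; P(data | r = 4) = (4/5)(3/4) = 3/5.
The prior-weighted likelihoods are 1/4 · 0 = 0, 1/4 · 1/10 = 1/40, 1/4 · 3/10 = 3/40, 1/4 · 3/5 = 3/20; with total 1/4.
Therefore the posterior P(r = 3 | data) = (3/40) / (1/4) = 3/10.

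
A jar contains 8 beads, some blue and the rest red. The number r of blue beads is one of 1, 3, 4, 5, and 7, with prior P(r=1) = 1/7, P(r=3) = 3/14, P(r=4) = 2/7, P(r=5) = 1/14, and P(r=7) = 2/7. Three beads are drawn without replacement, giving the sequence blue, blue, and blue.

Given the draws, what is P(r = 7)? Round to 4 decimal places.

0.8284

The likelihood of the observed sequence under each hypothesis: P(data | r = 1) = (1/8)(0/7) = 0; P(data | r = 3) = (3/8)(2/7)(1/6) = 1/56; P(data | r = 4) = (4/8)(3/7)(2/6) = 1/14; P(data | r = 5) = (5/8)(4/7)(3/6) = 5/28; P(data | r = 7) = (7/8)(6/7)(5/6) = 5/8.
Weighting by the prior gives 1/7 · 0 = 0, 3/14 · 1/56 = 3/784, 2/7 · 1/14 = 1/49, 1/14 · 5/28 = 5/392, 2/7 · 5/8 = 5/28; with total 169/784.
So P(r = 7 | data) = (5/28) / (169/784) = 140/169.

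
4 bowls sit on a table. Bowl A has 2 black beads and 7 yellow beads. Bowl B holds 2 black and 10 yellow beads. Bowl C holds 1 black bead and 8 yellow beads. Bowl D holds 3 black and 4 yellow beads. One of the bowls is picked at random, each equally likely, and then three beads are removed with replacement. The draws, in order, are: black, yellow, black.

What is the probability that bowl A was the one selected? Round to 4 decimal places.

0.2164

For each hypothesis, P(data | H) works out to: P(data | bowl A) = (2/9)(7/9)(2/9) = 0.038409; P(data | bowl B) = (2/12)(10/12)(2/12) = 0.023148; P(data | bowl C) = (1/9)(8/9)(1/9) = 0.010974; P(data | bowl D) = (3/7)(4/7)(3/7) = 0.10496.
Multiplying each by its prior: 1/4 · 0.038409 = 0.0096022, 1/4 · 0.023148 = 0.005787, 1/4 · 0.010974 = 0.0027435, 1/4 · 0.10496 = 0.026239; with total 0.044372.
Hence P(bowl A | data) = (0.0096022) / (0.044372) = 0.2164.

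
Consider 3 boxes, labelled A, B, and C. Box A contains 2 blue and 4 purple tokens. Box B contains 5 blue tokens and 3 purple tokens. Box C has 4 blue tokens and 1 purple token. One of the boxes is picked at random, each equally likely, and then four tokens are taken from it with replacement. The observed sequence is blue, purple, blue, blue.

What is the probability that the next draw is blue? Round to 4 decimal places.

For each hypothesis, P(data | H) works out to: P(data | box A) = (2/6)(4/6)(2/6)(2/6) = 0.024691; P(data | box B) = (5/8)(3/8)(5/8)(5/8) = 0.091553; P(data | box C) = (4/5)(1/5)(4/5)(4/5) = 0.1024.
The prior-weighted likelihoods are 1/3 · 0.024691 = 0.0082305, 1/3 · 0.091553 = 0.030518, 1/3 · 0.1024 = 0.034133; summing to 0.072881.
Normalising, the posterior is P(box A | data) = 0.11293, P(box B | data) = 0.41873, P(box C | data) = 0.46834.
The predictive probability is P(blue next | data) = (1/3)(0.11293) + (5/8)(0.41873) + (4/5)(0.46834) = 0.67402.

0.6740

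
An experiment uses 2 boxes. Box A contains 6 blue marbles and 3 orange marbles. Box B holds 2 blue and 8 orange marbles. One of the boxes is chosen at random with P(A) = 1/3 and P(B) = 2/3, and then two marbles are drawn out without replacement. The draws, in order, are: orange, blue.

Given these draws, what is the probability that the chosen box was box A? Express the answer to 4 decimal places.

0.4128

Compute the likelihood of the observed sequence for each case: P(data | box A) = (3/9)(6/8) = 1/4; P(data | box B) = (8/10)(2/9) = 8/45.
Weighting by the prior gives 1/3 · 1/4 = 1/12, 2/3 · 8/45 = 16/135; summing to 109/540.
So P(box A | data) = (1/12) / (109/540) = 45/109.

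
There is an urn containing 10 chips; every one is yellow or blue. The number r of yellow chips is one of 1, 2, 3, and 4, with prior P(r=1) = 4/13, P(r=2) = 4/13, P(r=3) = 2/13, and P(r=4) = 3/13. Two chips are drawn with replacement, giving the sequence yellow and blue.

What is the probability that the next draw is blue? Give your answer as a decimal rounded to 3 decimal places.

Under each hypothesis, the probability of the observed sequence is: P(data | r = 1) = (1/10)(9/10) = 9/100; P(data | r = 2) = (2/10)(8/10) = 4/25; P(data | r = 3) = (3/10)(7/10) = 21/100; P(data | r = 4) = (4/10)(6/10) = 6/25.
Weighting by the prior gives 4/13 · 9/100 = 9/325, 4/13 · 4/25 = 16/325, 2/13 · 21/100 = 21/650, 3/13 · 6/25 = 18/325; summing to 107/650.
The posterior is then P(r = 1 | data) = 0.16822, P(r = 2 | data) = 0.29907, P(r = 3 | data) = 0.19626, P(r = 4 | data) = 0.33645.
The predictive probability is P(blue next | data) = (9/10)(0.16822) + (4/5)(0.29907) + (7/10)(0.19626) + (3/5)(0.33645) = 0.72991.

0.730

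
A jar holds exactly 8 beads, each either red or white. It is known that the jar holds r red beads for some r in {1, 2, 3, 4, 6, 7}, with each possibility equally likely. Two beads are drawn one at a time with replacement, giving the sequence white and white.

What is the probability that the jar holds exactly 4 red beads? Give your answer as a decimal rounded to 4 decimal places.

For each hypothesis, P(data | H) works out to: P(data | r = 1) = (7/8)(7/8) = 49/64; P(data | r = 2) = (6/8)(6/8) = 9/16; P(data | r = 3) = (5/8)(5/8) = 25/64; P(data | r = 4) = (4/8)(4/8) = 1/4; P(data | r = 6) = (2/8)(2/8) = 1/16; P(data | r = 7) = (1/8)(1/8) = 1/64.
The prior-weighted likelihoods are 1/6 · 49/64 = 49/384, 1/6 · 9/16 = 3/32, 1/6 · 25/64 = 25/384, 1/6 · 1/4 = 1/24, 1/6 · 1/16 = 1/96, 1/6 · 1/64 = 1/384; these sum to 131/384.
Therefore the posterior P(r = 4 | data) = (1/24) / (131/384) = 16/131.

0.1221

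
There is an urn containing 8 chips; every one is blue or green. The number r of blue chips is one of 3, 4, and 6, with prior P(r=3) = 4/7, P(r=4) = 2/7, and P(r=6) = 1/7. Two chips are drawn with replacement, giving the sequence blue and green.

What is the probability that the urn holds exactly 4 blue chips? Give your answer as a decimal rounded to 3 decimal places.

0.308

The likelihood of the observed sequence under each hypothesis: P(data | r = 3) = (3/8)(5/8) = 15/64; P(data | r = 4) = (4/8)(4/8) = 1/4; P(data | r = 6) = (6/8)(2/8) = 3/16.
Weighting by the prior gives 4/7 · 15/64 = 15/112, 2/7 · 1/4 = 1/14, 1/7 · 3/16 = 3/112; summing to 13/56.
Hence P(r = 4 | data) = (1/14) / (13/56) = 4/13.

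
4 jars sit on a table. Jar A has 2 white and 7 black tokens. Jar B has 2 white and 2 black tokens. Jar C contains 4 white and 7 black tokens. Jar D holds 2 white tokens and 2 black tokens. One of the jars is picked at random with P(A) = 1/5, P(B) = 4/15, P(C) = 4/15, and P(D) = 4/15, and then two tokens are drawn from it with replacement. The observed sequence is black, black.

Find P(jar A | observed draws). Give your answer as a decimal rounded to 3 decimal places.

For each hypothesis, P(data | H) works out to: P(data | jar A) = (7/9)(7/9) = 0.60494; P(data | jar B) = (2/4)(2/4) = 0.25; P(data | jar C) = (7/11)(7/11) = 0.40496; P(data | jar D) = (2/4)(2/4) = 0.25.
Multiplying each by its prior: 1/5 · 0.60494 = 0.12099, 4/15 · 0.25 = 0.066667, 4/15 · 0.40496 = 0.10799, 4/15 · 0.25 = 0.066667; with total 0.36231.
Therefore the posterior P(jar A | data) = (0.12099) / (0.36231) = 0.33393.

0.334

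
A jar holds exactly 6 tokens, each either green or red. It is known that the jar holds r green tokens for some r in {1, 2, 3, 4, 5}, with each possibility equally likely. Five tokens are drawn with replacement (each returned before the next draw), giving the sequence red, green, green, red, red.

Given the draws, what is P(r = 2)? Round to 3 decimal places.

0.329

The likelihood of the observed sequence under each hypothesis: P(data | r = 1) = (5/6)(1/6)(1/6)(5/6)(5/6) = 0.016075; P(data | r = 2) = (4/6)(2/6)(2/6)(4/6)(4/6) = 0.032922; P(data | r = 3) = (3/6)(3/6)(3/6)(3/6)(3/6) = 0.03125; P(data | r = 4) = (2/6)(4/6)(4/6)(2/6)(2/6) = 0.016461; P(data | r = 5) = (1/6)(5/6)(5/6)(1/6)(1/6) = 0.003215.
Weighting by the prior gives 1/5 · 0.016075 = 0.003215, 1/5 · 0.032922 = 0.0065844, 1/5 · 0.03125 = 0.00625, 1/5 · 0.016461 = 0.0032922, 1/5 · 0.003215 = 0.000643; summing to 0.019985.
By Bayes' rule, P(r = 2 | data) = (0.0065844) / (0.019985) = 0.32947.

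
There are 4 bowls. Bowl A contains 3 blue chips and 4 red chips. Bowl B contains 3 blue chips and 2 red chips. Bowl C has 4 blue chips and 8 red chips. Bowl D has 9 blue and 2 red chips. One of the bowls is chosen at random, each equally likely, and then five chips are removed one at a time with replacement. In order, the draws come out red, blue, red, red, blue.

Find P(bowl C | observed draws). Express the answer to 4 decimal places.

0.3493

Under each hypothesis, the probability of the observed sequence is: P(data | bowl A) = (4/7)(3/7)(4/7)(4/7)(3/7) = 0.034271; P(data | bowl B) = (2/5)(3/5)(2/5)(2/5)(3/5) = 0.02304; P(data | bowl C) = (8/12)(4/12)(8/12)(8/12)(4/12) = 0.032922; P(data | bowl D) = (2/11)(9/11)(2/11)(2/11)(9/11) = 0.0040236.
The prior-weighted likelihoods are 1/4 · 0.034271 = 0.0085679, 1/4 · 0.02304 = 0.00576, 1/4 · 0.032922 = 0.0082305, 1/4 · 0.0040236 = 0.0010059; with total 0.023564.
By Bayes' rule, P(bowl C | data) = (0.0082305) / (0.023564) = 0.34928.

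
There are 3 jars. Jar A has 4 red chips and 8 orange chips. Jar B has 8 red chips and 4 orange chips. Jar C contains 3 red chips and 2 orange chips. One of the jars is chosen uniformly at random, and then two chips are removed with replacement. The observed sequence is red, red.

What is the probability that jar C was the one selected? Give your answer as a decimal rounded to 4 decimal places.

0.3932

Under each hypothesis, the probability of the observed sequence is: P(data | jar A) = (4/12)(4/12) = 1/9; P(data | jar B) = (8/12)(8/12) = 4/9; P(data | jar C) = (3/5)(3/5) = 9/25.
Multiplying each by its prior: 1/3 · 1/9 = 1/27, 1/3 · 4/9 = 4/27, 1/3 · 9/25 = 3/25; summing to 206/675.
By Bayes' rule, P(jar C | data) = (3/25) / (206/675) = 81/206.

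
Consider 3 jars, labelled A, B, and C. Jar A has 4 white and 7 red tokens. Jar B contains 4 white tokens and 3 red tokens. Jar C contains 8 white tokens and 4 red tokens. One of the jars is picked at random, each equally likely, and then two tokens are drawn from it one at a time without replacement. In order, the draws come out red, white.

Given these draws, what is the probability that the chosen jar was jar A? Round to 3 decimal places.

Under each hypothesis, the probability of the observed sequence is: P(data | jar A) = (7/11)(4/10) = 0.25455; P(data | jar B) = (3/7)(4/6) = 0.28571; P(data | jar C) = (4/12)(8/11) = 0.24242.
Weighting by the prior gives 1/3 · 0.25455 = 0.084848, 1/3 · 0.28571 = 0.095238, 1/3 · 0.24242 = 0.080808; summing to 0.26089.
So P(jar A | data) = (0.084848) / (0.26089) = 0.32522.

0.325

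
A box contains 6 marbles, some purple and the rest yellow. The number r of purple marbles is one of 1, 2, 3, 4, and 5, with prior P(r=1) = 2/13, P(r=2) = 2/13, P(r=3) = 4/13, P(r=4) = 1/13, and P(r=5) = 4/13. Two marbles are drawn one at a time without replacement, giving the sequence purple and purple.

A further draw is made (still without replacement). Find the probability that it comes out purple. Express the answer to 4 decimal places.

0.6000

For each hypothesis, P(data | H) works out to: P(data | r = 1) = (1/6)(0/5) = 0; P(data | r = 2) = (2/6)(1/5) = 1/15; P(data | r = 3) = (3/6)(2/5) = 1/5; P(data | r = 4) = (4/6)(3/5) = 2/5; P(data | r = 5) = (5/6)(4/5) = 2/3.
Multiplying each by its prior: 2/13 · 0 = 0, 2/13 · 1/15 = 2/195, 4/13 · 1/5 = 4/65, 1/13 · 2/5 = 2/65, 4/13 · 2/3 = 8/39; summing to 4/13.
Normalising, the posterior is P(r = 1 | data) = 0, P(r = 2 | data) = 1/30, P(r = 3 | data) = 1/5, P(r = 4 | data) = 1/10, P(r = 5 | data) = 2/3.
So P(purple next | data) = Σ P(purple next | H) P(H | data) = (0)(1/30) + (1/4)(1/5) + (1/2)(1/10) + (3/4)(2/3) = 3/5.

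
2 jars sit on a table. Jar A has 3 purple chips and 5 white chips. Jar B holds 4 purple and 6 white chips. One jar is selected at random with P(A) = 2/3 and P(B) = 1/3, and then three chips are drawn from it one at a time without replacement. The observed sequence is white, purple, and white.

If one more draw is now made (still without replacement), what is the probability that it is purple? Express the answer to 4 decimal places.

The likelihood of the observed sequence under each hypothesis: P(data | jar A) = (5/8)(3/7)(4/6) = 5/28; P(data | jar B) = (6/10)(4/9)(5/8) = 1/6.
The prior-weighted likelihoods are 2/3 · 5/28 = 5/42, 1/3 · 1/6 = 1/18; with total 11/63.
Normalising, the posterior is P(jar A | data) = 15/22, P(jar B | data) = 7/22.
The predictive probability is P(purple next | data) = (2/5)(15/22) + (3/7)(7/22) = 9/22.

0.4091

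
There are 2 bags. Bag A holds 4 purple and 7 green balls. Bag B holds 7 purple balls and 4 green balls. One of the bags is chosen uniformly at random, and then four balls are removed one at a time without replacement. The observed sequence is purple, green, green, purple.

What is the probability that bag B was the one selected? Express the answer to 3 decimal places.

Under each hypothesis, the probability of the observed sequence is: P(data | bag A) = (4/11)(7/10)(6/9)(3/8) = 7/110; P(data | bag B) = (7/11)(4/10)(3/9)(6/8) = 7/110.
The prior-weighted likelihoods are 1/2 · 7/110 = 7/220, 1/2 · 7/110 = 7/220; summing to 7/110.
Hence P(bag B | data) = (7/220) / (7/110) = 1/2.

0.500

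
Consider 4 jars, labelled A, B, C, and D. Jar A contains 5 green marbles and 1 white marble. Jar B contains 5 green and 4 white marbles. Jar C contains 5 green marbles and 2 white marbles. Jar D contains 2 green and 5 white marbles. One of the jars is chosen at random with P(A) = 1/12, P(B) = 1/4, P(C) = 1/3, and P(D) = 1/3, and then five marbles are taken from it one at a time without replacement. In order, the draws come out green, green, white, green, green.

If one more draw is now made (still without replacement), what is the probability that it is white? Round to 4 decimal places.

0.4074

Compute the likelihood of the observed sequence for each case: P(data | jar A) = (5/6)(4/5)(1/4)(3/3)(2/2) = 1/6; P(data | jar B) = (5/9)(4/8)(4/7)(3/6)(2/5) = 2/63; P(data | jar C) = (5/7)(4/6)(2/5)(3/4)(2/3) = 2/21; P(data | jar D) = (2/7)(1/6)(5/5)(0/4) = 0.
The prior-weighted likelihoods are 1/12 · 1/6 = 1/72, 1/4 · 2/63 = 1/126, 1/3 · 2/21 = 2/63, 1/3 · 0 = 0; these sum to 3/56.
The posterior is then P(jar A | data) = 7/27, P(jar B | data) = 4/27, P(jar C | data) = 16/27, P(jar D | data) = 0.
The predictive probability is P(white next | data) = (0)(7/27) + (3/4)(4/27) + (1/2)(16/27) = 11/27.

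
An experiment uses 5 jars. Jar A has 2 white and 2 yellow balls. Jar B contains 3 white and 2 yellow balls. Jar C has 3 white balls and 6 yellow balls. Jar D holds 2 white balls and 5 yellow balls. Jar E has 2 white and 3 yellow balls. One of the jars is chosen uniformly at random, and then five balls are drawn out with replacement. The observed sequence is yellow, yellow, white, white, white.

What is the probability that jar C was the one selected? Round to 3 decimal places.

0.140

The likelihood of the observed sequence under each hypothesis: P(data | jar A) = (2/4)(2/4)(2/4)(2/4)(2/4) = 0.03125; P(data | jar B) = (2/5)(2/5)(3/5)(3/5)(3/5) = 0.03456; P(data | jar C) = (6/9)(6/9)(3/9)(3/9)(3/9) = 0.016461; P(data | jar D) = (5/7)(5/7)(2/7)(2/7)(2/7) = 0.0119; P(data | jar E) = (3/5)(3/5)(2/5)(2/5)(2/5) = 0.02304.
Weighting by the prior gives 1/5 · 0.03125 = 0.00625, 1/5 · 0.03456 = 0.006912, 1/5 · 0.016461 = 0.0032922, 1/5 · 0.0119 = 0.00238, 1/5 · 0.02304 = 0.004608; with total 0.023442.
Hence P(jar C | data) = (0.0032922) / (0.023442) = 0.14044.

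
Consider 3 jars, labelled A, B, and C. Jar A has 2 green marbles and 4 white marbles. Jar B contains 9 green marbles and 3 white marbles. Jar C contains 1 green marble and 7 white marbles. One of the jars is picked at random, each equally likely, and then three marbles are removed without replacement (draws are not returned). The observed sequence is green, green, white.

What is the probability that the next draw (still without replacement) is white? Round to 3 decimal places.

The likelihood of the observed sequence under each hypothesis: P(data | jar A) = (2/6)(1/5)(4/4) = 1/15; P(data | jar B) = (9/12)(8/11)(3/10) = 9/55; P(data | jar C) = (1/8)(0/7) = 0.
The prior-weighted likelihoods are 1/3 · 1/15 = 1/45, 1/3 · 9/55 = 3/55, 1/3 · 0 = 0; these sum to 38/495.
The posterior is then P(jar A | data) = 11/38, P(jar B | data) = 27/38, P(jar C | data) = 0.
The predictive probability is P(white next | data) = (1)(11/38) + (2/9)(27/38) = 17/38.

0.447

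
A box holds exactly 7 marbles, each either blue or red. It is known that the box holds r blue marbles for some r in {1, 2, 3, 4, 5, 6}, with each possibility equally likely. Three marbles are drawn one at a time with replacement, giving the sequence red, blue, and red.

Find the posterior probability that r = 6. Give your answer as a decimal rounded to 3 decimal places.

The likelihood of the observed sequence under each hypothesis: P(data | r = 1) = (6/7)(1/7)(6/7) = 0.10496; P(data | r = 2) = (5/7)(2/7)(5/7) = 0.14577; P(data | r = 3) = (4/7)(3/7)(4/7) = 0.13994; P(data | r = 4) = (3/7)(4/7)(3/7) = 0.10496; P(data | r = 5) = (2/7)(5/7)(2/7) = 0.058309; P(data | r = 6) = (1/7)(6/7)(1/7) = 0.017493.
Multiplying each by its prior: 1/6 · 0.10496 = 0.017493, 1/6 · 0.14577 = 0.024295, 1/6 · 0.13994 = 0.023324, 1/6 · 0.10496 = 0.017493, 1/6 · 0.058309 = 0.0097182, 1/6 · 0.017493 = 0.0029155; summing to 0.095238.
Therefore the posterior P(r = 6 | data) = (0.0029155) / (0.095238) = 0.030612.

0.031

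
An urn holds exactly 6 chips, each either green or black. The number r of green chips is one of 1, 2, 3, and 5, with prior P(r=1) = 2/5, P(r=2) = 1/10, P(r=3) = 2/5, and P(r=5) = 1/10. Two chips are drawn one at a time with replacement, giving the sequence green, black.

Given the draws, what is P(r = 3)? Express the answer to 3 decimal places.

0.522

The likelihood of the observed sequence under each hypothesis: P(data | r = 1) = (1/6)(5/6) = 5/36; P(data | r = 2) = (2/6)(4/6) = 2/9; P(data | r = 3) = (3/6)(3/6) = 1/4; P(data | r = 5) = (5/6)(1/6) = 5/36.
Multiplying each by its prior: 2/5 · 5/36 = 1/18, 1/10 · 2/9 = 1/45, 2/5 · 1/4 = 1/10, 1/10 · 5/36 = 1/72; these sum to 23/120.
Therefore the posterior P(r = 3 | data) = (1/10) / (23/120) = 12/23.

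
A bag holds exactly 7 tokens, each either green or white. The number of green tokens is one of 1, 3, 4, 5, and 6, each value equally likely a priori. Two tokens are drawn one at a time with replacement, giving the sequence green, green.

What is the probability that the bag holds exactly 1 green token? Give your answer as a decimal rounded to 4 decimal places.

0.0115

The likelihood of the observed sequence under each hypothesis: P(data | r = 1) = (1/7)(1/7) = 1/49; P(data | r = 3) = (3/7)(3/7) = 9/49; P(data | r = 4) = (4/7)(4/7) = 16/49; P(data | r = 5) = (5/7)(5/7) = 25/49; P(data | r = 6) = (6/7)(6/7) = 36/49.
Weighting by the prior gives 1/5 · 1/49 = 1/245, 1/5 · 9/49 = 9/245, 1/5 · 16/49 = 16/245, 1/5 · 25/49 = 5/49, 1/5 · 36/49 = 36/245; with total 87/245.
By Bayes' rule, P(r = 1 | data) = (1/245) / (87/245) = 1/87.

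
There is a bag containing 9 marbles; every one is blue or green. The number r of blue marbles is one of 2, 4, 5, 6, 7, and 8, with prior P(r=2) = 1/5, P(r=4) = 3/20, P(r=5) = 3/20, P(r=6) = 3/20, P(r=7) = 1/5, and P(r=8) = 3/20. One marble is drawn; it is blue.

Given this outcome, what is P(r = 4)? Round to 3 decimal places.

0.114

Under each hypothesis, the probability of this draw is: P(data | r = 2) = (2/9) = 2/9; P(data | r = 4) = (4/9) = 4/9; P(data | r = 5) = (5/9) = 5/9; P(data | r = 6) = (6/9) = 2/3; P(data | r = 7) = (7/9) = 7/9; P(data | r = 8) = (8/9) = 8/9.
Multiplying each by its prior: 1/5 · 2/9 = 2/45, 3/20 · 4/9 = 1/15, 3/20 · 5/9 = 1/12, 3/20 · 2/3 = 1/10, 1/5 · 7/9 = 7/45, 3/20 · 8/9 = 2/15; summing to 7/12.
So P(r = 4 | data) = (1/15) / (7/12) = 4/35.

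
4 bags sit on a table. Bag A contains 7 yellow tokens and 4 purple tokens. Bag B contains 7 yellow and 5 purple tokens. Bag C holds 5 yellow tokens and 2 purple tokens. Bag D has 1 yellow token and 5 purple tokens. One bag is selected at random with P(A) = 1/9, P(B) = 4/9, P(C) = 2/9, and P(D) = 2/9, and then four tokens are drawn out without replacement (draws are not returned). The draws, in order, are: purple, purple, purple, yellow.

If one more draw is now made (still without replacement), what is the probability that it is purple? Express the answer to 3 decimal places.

0.749

For each hypothesis, P(data | H) works out to: P(data | bag A) = (4/11)(3/10)(2/9)(7/8) = 0.021212; P(data | bag B) = (5/12)(4/11)(3/10)(7/9) = 0.035354; P(data | bag C) = (2/7)(1/6)(0/5) = 0; P(data | bag D) = (5/6)(4/5)(3/4)(1/3) = 0.16667.
Weighting by the prior gives 1/9 · 0.021212 = 0.0023569, 4/9 · 0.035354 = 0.015713, 2/9 · 0 = 0, 2/9 · 0.16667 = 0.037037; with total 0.055107.
The posterior is then P(bag A | data) = 0.04277, P(bag B | data) = 0.28513, P(bag C | data) = 0, P(bag D | data) = 0.6721.
So P(purple next | data) = Σ P(purple next | H) P(H | data) = (1/7)(0.04277) + (1/4)(0.28513) + (1)(0.6721) = 0.74949.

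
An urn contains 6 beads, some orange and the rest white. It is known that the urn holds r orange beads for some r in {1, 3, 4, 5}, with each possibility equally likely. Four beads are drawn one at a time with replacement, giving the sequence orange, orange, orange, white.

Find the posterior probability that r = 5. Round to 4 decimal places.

0.3687

For each hypothesis, P(data | H) works out to: P(data | r = 1) = (1/6)(1/6)(1/6)(5/6) = 0.003858; P(data | r = 3) = (3/6)(3/6)(3/6)(3/6) = 0.0625; P(data | r = 4) = (4/6)(4/6)(4/6)(2/6) = 0.098765; P(data | r = 5) = (5/6)(5/6)(5/6)(1/6) = 0.096451.
Weighting by the prior gives 1/4 · 0.003858 = 0.00096451, 1/4 · 0.0625 = 0.015625, 1/4 · 0.098765 = 0.024691, 1/4 · 0.096451 = 0.024113; these sum to 0.065394.
By Bayes' rule, P(r = 5 | data) = (0.024113) / (0.065394) = 0.36873.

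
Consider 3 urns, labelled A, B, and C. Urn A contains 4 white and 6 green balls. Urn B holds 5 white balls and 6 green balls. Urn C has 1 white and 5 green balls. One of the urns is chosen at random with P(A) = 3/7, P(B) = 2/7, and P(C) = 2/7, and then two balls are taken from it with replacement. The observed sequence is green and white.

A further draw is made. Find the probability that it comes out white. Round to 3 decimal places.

The likelihood of the observed sequence under each hypothesis: P(data | urn A) = (6/10)(4/10) = 0.24; P(data | urn B) = (6/11)(5/11) = 0.24793; P(data | urn C) = (5/6)(1/6) = 0.13889.
Weighting by the prior gives 3/7 · 0.24 = 0.10286, 2/7 · 0.24793 = 0.070838, 2/7 · 0.13889 = 0.039683; these sum to 0.21338.
Normalising, the posterior is P(urn A | data) = 0.48204, P(urn B | data) = 0.33198, P(urn C | data) = 0.18597.
The predictive probability is P(white next | data) = (2/5)(0.48204) + (5/11)(0.33198) + (1/6)(0.18597) = 0.37471.

0.375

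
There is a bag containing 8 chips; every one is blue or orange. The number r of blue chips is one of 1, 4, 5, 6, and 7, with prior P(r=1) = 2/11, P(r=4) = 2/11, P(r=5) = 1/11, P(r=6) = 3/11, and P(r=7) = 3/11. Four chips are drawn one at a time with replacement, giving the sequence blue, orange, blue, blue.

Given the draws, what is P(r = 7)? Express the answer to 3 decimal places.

0.319

Compute the likelihood of the observed sequence for each case: P(data | r = 1) = (1/8)(7/8)(1/8)(1/8) = 0.001709; P(data | r = 4) = (4/8)(4/8)(4/8)(4/8) = 0.0625; P(data | r = 5) = (5/8)(3/8)(5/8)(5/8) = 0.091553; P(data | r = 6) = (6/8)(2/8)(6/8)(6/8) = 0.10547; P(data | r = 7) = (7/8)(1/8)(7/8)(7/8) = 0.08374.
Multiplying each by its prior: 2/11 · 0.001709 = 0.00031072, 2/11 · 0.0625 = 0.011364, 1/11 · 0.091553 = 0.008323, 3/11 · 0.10547 = 0.028764, 3/11 · 0.08374 = 0.022838; these sum to 0.0716.
By Bayes' rule, P(r = 7 | data) = (0.022838) / (0.0716) = 0.31897.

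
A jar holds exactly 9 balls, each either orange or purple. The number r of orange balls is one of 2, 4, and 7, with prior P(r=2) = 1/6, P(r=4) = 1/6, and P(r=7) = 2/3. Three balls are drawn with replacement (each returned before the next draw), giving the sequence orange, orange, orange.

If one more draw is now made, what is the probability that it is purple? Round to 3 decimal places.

Compute the likelihood of the observed sequence for each case: P(data | r = 2) = (2/9)(2/9)(2/9) = 0.010974; P(data | r = 4) = (4/9)(4/9)(4/9) = 0.087791; P(data | r = 7) = (7/9)(7/9)(7/9) = 0.47051.
Weighting by the prior gives 1/6 · 0.010974 = 0.001829, 1/6 · 0.087791 = 0.014632, 2/3 · 0.47051 = 0.31367; summing to 0.33013.
Dividing through by the total gives posterior P(r = 2 | data) = 0.0055402, P(r = 4 | data) = 0.044321, P(r = 7 | data) = 0.95014.
The predictive probability is P(purple next | data) = (7/9)(0.0055402) + (5/9)(0.044321) + (2/9)(0.95014) = 0.24007.

0.240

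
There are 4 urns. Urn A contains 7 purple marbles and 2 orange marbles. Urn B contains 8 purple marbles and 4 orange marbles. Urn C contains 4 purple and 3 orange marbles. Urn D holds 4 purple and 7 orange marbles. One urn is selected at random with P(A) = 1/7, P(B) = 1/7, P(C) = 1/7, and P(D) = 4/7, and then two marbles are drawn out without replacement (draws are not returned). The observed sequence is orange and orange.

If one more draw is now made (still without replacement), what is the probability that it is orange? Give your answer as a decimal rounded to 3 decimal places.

0.500

For each hypothesis, P(data | H) works out to: P(data | urn A) = (2/9)(1/8) = 0.027778; P(data | urn B) = (4/12)(3/11) = 0.090909; P(data | urn C) = (3/7)(2/6) = 0.14286; P(data | urn D) = (7/11)(6/10) = 0.38182.
Multiplying each by its prior: 1/7 · 0.027778 = 0.0039683, 1/7 · 0.090909 = 0.012987, 1/7 · 0.14286 = 0.020408, 4/7 · 0.38182 = 0.21818; with total 0.25555.
Normalising, the posterior is P(urn A | data) = 0.015529, P(urn B | data) = 0.050821, P(urn C | data) = 0.079861, P(urn D | data) = 0.85379.
So P(orange next | data) = Σ P(orange next | H) P(H | data) = (0)(0.015529) + (1/5)(0.050821) + (1/5)(0.079861) + (5/9)(0.85379) = 0.50046.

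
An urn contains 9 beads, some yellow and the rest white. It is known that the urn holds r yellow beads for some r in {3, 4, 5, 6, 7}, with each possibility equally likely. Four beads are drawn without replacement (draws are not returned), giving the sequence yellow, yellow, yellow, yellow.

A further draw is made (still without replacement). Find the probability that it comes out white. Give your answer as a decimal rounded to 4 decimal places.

Compute the likelihood of the observed sequence for each case: P(data | r = 3) = (3/9)(2/8)(1/7)(0/6) = 0; P(data | r = 4) = (4/9)(3/8)(2/7)(1/6) = 1/126; P(data | r = 5) = (5/9)(4/8)(3/7)(2/6) = 5/126; P(data | r = 6) = (6/9)(5/8)(4/7)(3/6) = 5/42; P(data | r = 7) = (7/9)(6/8)(5/7)(4/6) = 5/18.
Weighting by the prior gives 1/5 · 0 = 0, 1/5 · 1/126 = 1/630, 1/5 · 5/126 = 1/126, 1/5 · 5/42 = 1/42, 1/5 · 5/18 = 1/18; these sum to 4/45.
The posterior is then P(r = 3 | data) = 0, P(r = 4 | data) = 1/56, P(r = 5 | data) = 5/56, P(r = 6 | data) = 15/56, P(r = 7 | data) = 5/8.
Averaging over the posterior, P(white next | data) = (1)(1/56) + (4/5)(5/56) + (3/5)(15/56) + (2/5)(5/8) = 1/2.

0.5000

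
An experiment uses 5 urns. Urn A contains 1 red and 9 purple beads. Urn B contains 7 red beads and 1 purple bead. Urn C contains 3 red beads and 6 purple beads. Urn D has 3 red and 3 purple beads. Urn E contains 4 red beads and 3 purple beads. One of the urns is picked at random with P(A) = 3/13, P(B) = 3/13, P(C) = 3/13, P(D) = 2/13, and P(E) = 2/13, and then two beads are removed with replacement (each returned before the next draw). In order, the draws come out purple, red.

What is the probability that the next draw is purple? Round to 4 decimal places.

The likelihood of the observed sequence under each hypothesis: P(data | urn A) = (9/10)(1/10) = 0.09; P(data | urn B) = (1/8)(7/8) = 0.10938; P(data | urn C) = (6/9)(3/9) = 0.22222; P(data | urn D) = (3/6)(3/6) = 0.25; P(data | urn E) = (3/7)(4/7) = 0.2449.
Multiplying each by its prior: 3/13 · 0.09 = 0.020769, 3/13 · 0.10938 = 0.02524, 3/13 · 0.22222 = 0.051282, 2/13 · 0.25 = 0.038462, 2/13 · 0.2449 = 0.037677; with total 0.17343.
Dividing through by the total gives posterior P(urn A | data) = 0.11976, P(urn B | data) = 0.14554, P(urn C | data) = 0.29569, P(urn D | data) = 0.22177, P(urn E | data) = 0.21724.
The predictive probability is P(purple next | data) = (9/10)(0.11976) + (1/8)(0.14554) + (2/3)(0.29569) + (1/2)(0.22177) + (3/7)(0.21724) = 0.52709.

0.5271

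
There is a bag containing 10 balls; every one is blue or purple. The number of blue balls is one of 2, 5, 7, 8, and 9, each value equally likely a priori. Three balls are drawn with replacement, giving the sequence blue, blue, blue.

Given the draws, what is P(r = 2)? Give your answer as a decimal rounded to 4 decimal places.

0.0047

Under each hypothesis, the probability of the observed sequence is: P(data | r = 2) = (2/10)(2/10)(2/10) = 0.008; P(data | r = 5) = (5/10)(5/10)(5/10) = 0.125; P(data | r = 7) = (7/10)(7/10)(7/10) = 0.343; P(data | r = 8) = (8/10)(8/10)(8/10) = 0.512; P(data | r = 9) = (9/10)(9/10)(9/10) = 0.729.
The prior-weighted likelihoods are 1/5 · 0.008 = 0.0016, 1/5 · 0.125 = 0.025, 1/5 · 0.343 = 0.0686, 1/5 · 0.512 = 0.1024, 1/5 · 0.729 = 0.1458; these sum to 0.3434.
Therefore the posterior P(r = 2 | data) = (0.0016) / (0.3434) = 0.0046593.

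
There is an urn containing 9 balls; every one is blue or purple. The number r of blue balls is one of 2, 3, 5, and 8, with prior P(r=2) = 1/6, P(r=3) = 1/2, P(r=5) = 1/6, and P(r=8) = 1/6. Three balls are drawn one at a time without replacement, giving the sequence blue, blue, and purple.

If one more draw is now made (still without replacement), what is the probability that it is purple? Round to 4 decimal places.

0.5581

For each hypothesis, P(data | H) works out to: P(data | r = 2) = (2/9)(1/8)(7/7) = 1/36; P(data | r = 3) = (3/9)(2/8)(6/7) = 1/14; P(data | r = 5) = (5/9)(4/8)(4/7) = 10/63; P(data | r = 8) = (8/9)(7/8)(1/7) = 1/9.
Multiplying each by its prior: 1/6 · 1/36 = 1/216, 1/2 · 1/14 = 1/28, 1/6 · 10/63 = 5/189, 1/6 · 1/9 = 1/54; summing to 43/504.
Normalising, the posterior is P(r = 2 | data) = 7/129, P(r = 3 | data) = 18/43, P(r = 5 | data) = 40/129, P(r = 8 | data) = 28/129.
Averaging over the posterior, P(purple next | data) = (1)(7/129) + (5/6)(18/43) + (1/2)(40/129) + (0)(28/129) = 24/43.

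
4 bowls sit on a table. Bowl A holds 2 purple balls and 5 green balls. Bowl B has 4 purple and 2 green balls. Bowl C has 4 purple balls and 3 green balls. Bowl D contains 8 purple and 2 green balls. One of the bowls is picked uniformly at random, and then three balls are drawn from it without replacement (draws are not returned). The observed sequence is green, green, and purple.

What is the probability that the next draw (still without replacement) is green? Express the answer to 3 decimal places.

Under each hypothesis, the probability of the observed sequence is: P(data | bowl A) = (5/7)(4/6)(2/5) = 4/21; P(data | bowl B) = (2/6)(1/5)(4/4) = 1/15; P(data | bowl C) = (3/7)(2/6)(4/5) = 4/35; P(data | bowl D) = (2/10)(1/9)(8/8) = 1/45.
The prior-weighted likelihoods are 1/4 · 4/21 = 1/21, 1/4 · 1/15 = 1/60, 1/4 · 4/35 = 1/35, 1/4 · 1/45 = 1/180; summing to 31/315.
Normalising, the posterior is P(bowl A | data) = 15/31, P(bowl B | data) = 21/124, P(bowl C | data) = 9/31, P(bowl D | data) = 7/124.
The predictive probability is P(green next | data) = (3/4)(15/31) + (0)(21/124) + (1/4)(9/31) + (0)(7/124) = 27/62.

0.435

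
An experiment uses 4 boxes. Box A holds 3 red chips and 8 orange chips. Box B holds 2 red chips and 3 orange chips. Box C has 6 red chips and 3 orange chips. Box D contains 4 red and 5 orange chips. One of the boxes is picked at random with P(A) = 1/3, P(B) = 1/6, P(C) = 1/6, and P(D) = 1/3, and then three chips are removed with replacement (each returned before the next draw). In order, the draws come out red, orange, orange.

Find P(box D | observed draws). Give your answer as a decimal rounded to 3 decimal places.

0.351

Compute the likelihood of the observed sequence for each case: P(data | box A) = (3/11)(8/11)(8/11) = 0.14425; P(data | box B) = (2/5)(3/5)(3/5) = 0.144; P(data | box C) = (6/9)(3/9)(3/9) = 0.074074; P(data | box D) = (4/9)(5/9)(5/9) = 0.13717.
The prior-weighted likelihoods are 1/3 · 0.14425 = 0.048084, 1/6 · 0.144 = 0.024, 1/6 · 0.074074 = 0.012346, 1/3 · 0.13717 = 0.045725; summing to 0.13015.
Hence P(box D | data) = (0.045725) / (0.13015) = 0.35131.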